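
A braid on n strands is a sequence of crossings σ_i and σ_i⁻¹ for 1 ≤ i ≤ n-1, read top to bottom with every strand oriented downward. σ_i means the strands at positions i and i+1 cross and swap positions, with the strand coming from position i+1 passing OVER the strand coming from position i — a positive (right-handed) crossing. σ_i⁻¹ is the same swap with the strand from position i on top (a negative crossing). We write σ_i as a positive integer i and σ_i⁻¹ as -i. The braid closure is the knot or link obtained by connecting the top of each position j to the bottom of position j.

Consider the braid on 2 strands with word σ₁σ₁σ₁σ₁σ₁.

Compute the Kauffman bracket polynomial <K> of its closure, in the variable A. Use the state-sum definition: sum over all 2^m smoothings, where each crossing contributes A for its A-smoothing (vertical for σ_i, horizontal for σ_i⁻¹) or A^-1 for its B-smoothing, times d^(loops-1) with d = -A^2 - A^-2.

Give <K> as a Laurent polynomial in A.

Braid: s1 s1 s1 s1 s1 on 2 strands, 5 crossings.
Writhe w = (#positive) - (#negative) = 5 - 0 = 5.
Computing the Kauffman bracket via state sum. There are 2^5 = 32 states.
Smooth each crossing (0=||, 1=⌣⌢); contribution A^(Σ sign_k(1-2s_k)) * d^(L-1).
  state 00000: A-exp=+5, loops=2, term = A^5 * d^1
  state 00001: A-exp=+3, loops=1, term = A^3 * d^0
  state 00010: A-exp=+3, loops=1, term = A^3 * d^0
  state 00011: A-exp=+1, loops=2, term = A^1 * d^1
  state 00100: A-exp=+3, loops=1, term = A^3 * d^0
  state 00101: A-exp=+1, loops=2, term = A^1 * d^1
  state 00110: A-exp=+1, loops=2, term = A^1 * d^1
  state 00111: A-exp=-1, loops=3, term = A^-1 * d^2
  state 01000: A-exp=+3, loops=1, term = A^3 * d^0
  state 01001: A-exp=+1, loops=2, term = A^1 * d^1
  state 01010: A-exp=+1, loops=2, term = A^1 * d^1
  state 01011: A-exp=-1, loops=3, term = A^-1 * d^2
  state 01100: A-exp=+1, loops=2, term = A^1 * d^1
  state 01101: A-exp=-1, loops=3, term = A^-1 * d^2
  state 01110: A-exp=-1, loops=3, term = A^-1 * d^2
  state 01111: A-exp=-3, loops=4, term = A^-3 * d^3
  state 10000: A-exp=+3, loops=1, term = A^3 * d^0
  state 10001: A-exp=+1, loops=2, term = A^1 * d^1
  state 10010: A-exp=+1, loops=2, term = A^1 * d^1
  state 10011: A-exp=-1, loops=3, term = A^-1 * d^2
  state 10100: A-exp=+1, loops=2, term = A^1 * d^1
  state 10101: A-exp=-1, loops=3, term = A^-1 * d^2
  state 10110: A-exp=-1, loops=3, term = A^-1 * d^2
  state 10111: A-exp=-3, loops=4, term = A^-3 * d^3
  state 11000: A-exp=+1, loops=2, term = A^1 * d^1
  state 11001: A-exp=-1, loops=3, term = A^-1 * d^2
  state 11010: A-exp=-1, loops=3, term = A^-1 * d^2
  state 11011: A-exp=-3, loops=4, term = A^-3 * d^3
  state 11100: A-exp=-1, loops=3, term = A^-1 * d^2
  state 11101: A-exp=-3, loops=4, term = A^-3 * d^3
  state 11110: A-exp=-3, loops=4, term = A^-3 * d^3
  state 11111: A-exp=-5, loops=5, term = A^-5 * d^4
Collect the terms by A-exponent (count of states per loop number):
Powers of d = -A^2 - A^-2: d^2 = A^4 + 2 + A^-4; d^3 = -A^6 - 3*A^2 - 3*A^-2 - A^-6; d^4 = A^8 + 4*A^4 + 6 + 4*A^-4 + A^-8.
  A^5 * (d) = -A^7 - A^3
  A^3 * (5) = 5*A^3
  A^1 * (10*d) = -10*A^3 - 10*A^-1
  A^-1 * (10*d^2) = 10*A^3 + 20*A^-1 + 10*A^-5
  A^-3 * (5*d^3) = -5*A^3 - 15*A^-1 - 15*A^-5 - 5*A^-9
  A^-5 * (d^4) = A^3 + 4*A^-1 + 6*A^-5 + 4*A^-9 + A^-13
Summing the groups: <K> = -A^7 - A^-1 + A^-5 - A^-9 + A^-13

Answer: -A^7 - A^-1 + A^-5 - A^-9 + A^-13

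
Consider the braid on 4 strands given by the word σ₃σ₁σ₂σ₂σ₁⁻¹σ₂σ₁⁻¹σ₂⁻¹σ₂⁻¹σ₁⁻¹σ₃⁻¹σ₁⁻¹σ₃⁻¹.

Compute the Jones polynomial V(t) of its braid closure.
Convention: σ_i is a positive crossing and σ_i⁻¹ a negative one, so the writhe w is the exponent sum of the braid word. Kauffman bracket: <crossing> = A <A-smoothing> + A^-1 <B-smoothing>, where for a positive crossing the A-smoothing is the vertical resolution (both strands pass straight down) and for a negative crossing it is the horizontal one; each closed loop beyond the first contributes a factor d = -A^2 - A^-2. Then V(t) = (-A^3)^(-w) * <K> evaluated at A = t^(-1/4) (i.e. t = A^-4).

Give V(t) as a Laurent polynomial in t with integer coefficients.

The presented braid s3 s1 s2 s2 s1^-1 s2 s1^-1 s2^-1 s2^-1 s1^-1 s3^-1 s1^-1 s3^-1 on 4 strands reduces by inverse Markov moves (closure unchanged at each step):
  Deconjugate: the word is γ·β·γ⁻¹ with γ = s3 s1 (prefix) and γ⁻¹ = s1^-1 s3^-1 (suffix); strip both.
  Destabilize: the word has the form β·s3^-1 where s3^-1 occurs only as the final letter (β ∈ B_3); drop it and the last strand → 3 strands.
Reduced to β = s2 s2 s1^-1 s2 s1^-1 s2^-1 s2^-1 s1^-1 on 3 strands, 8 crossings.
Compute on β:
Braid: s2 s2 s1^-1 s2 s1^-1 s2^-1 s2^-1 s1^-1 on 3 strands, 8 crossings.
Writhe w = (#positive) - (#negative) = 3 - 5 = -2.
State-sum expansion of <K>. There are 2^8 = 256 states.
Smooth each crossing (0=||, 1=⌣⌢); contribution A^(Σ sign_k(1-2s_k)) * d^(L-1).
Tabulate the states by total A-exponent and number of loops L (A-exp: L × count):
  A^8: L=4 ×1
  A^6: L=3 ×8
  A^4: L=2 ×23, L=4 ×5
  A^2: L=1 ×22, L=3 ×33, L=5 ×1
  A^0: L=2 ×52, L=4 ×18
  A^-2: L=1 ×13, L=3 ×37, L=5 ×6
  A^-4: L=2 ×14, L=4 ×13, L=6 ×1
  A^-6: L=3 ×6, L=5 ×2
  A^-8: L=4 ×1
Each group contributes A^e * Σ count * d^(L-1):
Powers of d = -A^2 - A^-2: d^2 = A^4 + 2 + A^-4; d^3 = -A^6 - 3*A^2 - 3*A^-2 - A^-6; d^4 = A^8 + 4*A^4 + 6 + 4*A^-4 + A^-8; d^5 = -A^10 - 5*A^6 - 10*A^2 - 10*A^-2 - 5*A^-6 - A^-10.
  A^8 * (d^3) = -A^14 - 3*A^10 - 3*A^6 - A^2
  A^6 * (8*d^2) = 8*A^10 + 16*A^6 + 8*A^2
  A^4 * (23*d + 5*d^3) = -5*A^10 - 38*A^6 - 38*A^2 - 5*A^-2
  A^2 * (22 + 33*d^2 + d^4) = A^10 + 37*A^6 + 94*A^2 + 37*A^-2 + A^-6
  A^0 * (52*d + 18*d^3) = -18*A^6 - 106*A^2 - 106*A^-2 - 18*A^-6
  A^-2 * (13 + 37*d^2 + 6*d^4) = 6*A^6 + 61*A^2 + 123*A^-2 + 61*A^-6 + 6*A^-10
  A^-4 * (14*d + 13*d^3 + d^5) = -A^6 - 18*A^2 - 63*A^-2 - 63*A^-6 - 18*A^-10 - A^-14
  A^-6 * (6*d^2 + 2*d^4) = 2*A^2 + 14*A^-2 + 24*A^-6 + 14*A^-10 + 2*A^-14
  A^-8 * (d^3) = -A^-2 - 3*A^-6 - 3*A^-10 - A^-14
Summing the groups: <K> = -A^14 + A^10 - A^6 + 2*A^2 - A^-2 + 2*A^-6 - A^-10
Normalise by the writhe: (-A^3)^(-w) = (-A^3)^(2) = A^6, so f(A) = A^6 * <K> = -A^20 + A^16 - A^12 + 2*A^8 - A^4 + 2 - A^-4.
Substitute A = t^(-1/4), i.e. A^e → t^(-e/4): V(t) = -t + 2 - t^-1 + 2*t^-2 - t^-3 + t^-4 - t^-5

Answer: -t + 2 - t^-1 + 2*t^-2 - t^-3 + t^-4 - t^-5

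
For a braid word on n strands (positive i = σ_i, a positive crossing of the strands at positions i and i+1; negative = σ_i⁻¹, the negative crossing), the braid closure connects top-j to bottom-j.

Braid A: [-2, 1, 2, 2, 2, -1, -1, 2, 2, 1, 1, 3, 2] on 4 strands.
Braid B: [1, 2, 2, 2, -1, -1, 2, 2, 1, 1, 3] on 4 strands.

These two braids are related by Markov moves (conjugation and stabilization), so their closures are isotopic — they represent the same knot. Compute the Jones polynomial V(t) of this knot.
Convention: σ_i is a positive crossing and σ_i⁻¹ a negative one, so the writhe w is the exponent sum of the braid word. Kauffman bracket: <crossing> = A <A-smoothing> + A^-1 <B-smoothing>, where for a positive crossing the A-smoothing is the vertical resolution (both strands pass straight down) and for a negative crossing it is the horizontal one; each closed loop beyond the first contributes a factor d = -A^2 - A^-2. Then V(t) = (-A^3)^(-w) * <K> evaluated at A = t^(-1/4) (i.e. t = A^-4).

t^10 - 3*t^9 + 5*t^8 - 7*t^7 + 7*t^6 - 7*t^5 + 6*t^4 - 3*t^3 + 2*t^2

Derivation:
Markov-equivalent braids have isotopic closures, hence identical knot invariants. Strip the Markov moves from each word to reach a common short braid β, then compute V(t) once on β.
Braid A: s2^-1 s1 s2 s2 s2 s1^-1 s1^-1 s2 s2 s1 s1 s3 s2 on 4 strands reduces by inverse Markov moves (closure unchanged at each step):
  Deconjugate: the word is γ·β·γ⁻¹ with γ = s2^-1 (prefix) and γ⁻¹ = s2 (suffix); strip both.
  Destabilize: the word has the form β·s3 where s3 occurs only as the final letter (β ∈ B_3); drop it and the last strand → 3 strands.
Reduced to β = s1 s2 s2 s2 s1^-1 s1^-1 s2 s2 s1 s1 on 3 strands, 10 crossings.
Braid B: s1 s2 s2 s2 s1^-1 s1^-1 s2 s2 s1 s1 s3 on 4 strands reduces by inverse Markov moves (closure unchanged at each step):
  Destabilize: the word has the form β·s3 where s3 occurs only as the final letter (β ∈ B_3); drop it and the last strand → 3 strands.
Reduced to β = s1 s2 s2 s2 s1^-1 s1^-1 s2 s2 s1 s1 on 3 strands, 10 crossings.
Both give the same β = s1 s2 s2 s2 s1^-1 s1^-1 s2 s2 s1 s1 on 3 strands, so one state sum suffices:
Braid: s1 s2 s2 s2 s1^-1 s1^-1 s2 s2 s1 s1 on 3 strands, 10 crossings.
Writhe w = (#positive) - (#negative) = 8 - 2 = 6.
State-sum expansion of <K>. There are 2^10 = 1024 states.
For each crossing: s=0 is the vertical smoothing, s=1 horizontal. Crossing k contributes A^(sign_k * (1 - 2*s_k)); loop factor d = -A^2 - A^-2.
Tabulate the states by total A-exponent and number of loops L (A-exp: L × count):
  A^10: L=3 ×1
  A^8: L=2 ×7, L=4 ×3
  A^6: L=1 ×10, L=3 ×32, L=5 ×3
  A^4: L=2 ×76, L=4 ×43, L=6 ×1
  A^2: L=1 ×51, L=3 ×132, L=5 ×27
  A^0: L=2 ×135, L=4 ×109, L=6 ×8
  A^-2: L=3 ×161, L=5 ×48, L=7 ×1
  A^-4: L=4 ×109, L=6 ×11
  A^-6: L=5 ×44, L=7 ×1
  A^-8: L=6 ×10
  A^-10: L=7 ×1
Each group contributes A^e * Σ count * d^(L-1):
Powers of d = -A^2 - A^-2: d^2 = A^4 + 2 + A^-4; d^3 = -A^6 - 3*A^2 - 3*A^-2 - A^-6; d^4 = A^8 + 4*A^4 + 6 + 4*A^-4 + A^-8; d^5 = -A^10 - 5*A^6 - 10*A^2 - 10*A^-2 - 5*A^-6 - A^-10; d^6 = A^12 + 6*A^8 + 15*A^4 + 20 + 15*A^-4 + 6*A^-8 + A^-12.
  A^10 * (d^2) = A^14 + 2*A^10 + A^6
  A^8 * (7*d + 3*d^3) = -3*A^14 - 16*A^10 - 16*A^6 - 3*A^2
  A^6 * (10 + 32*d^2 + 3*d^4) = 3*A^14 + 44*A^10 + 92*A^6 + 44*A^2 + 3*A^-2
  A^4 * (76*d + 43*d^3 + d^5) = -A^14 - 48*A^10 - 215*A^6 - 215*A^2 - 48*A^-2 - A^-6
  A^2 * (51 + 132*d^2 + 27*d^4) = 27*A^10 + 240*A^6 + 477*A^2 + 240*A^-2 + 27*A^-6
  A^0 * (135*d + 109*d^3 + 8*d^5) = -8*A^10 - 149*A^6 - 542*A^2 - 542*A^-2 - 149*A^-6 - 8*A^-10
  A^-2 * (161*d^2 + 48*d^4 + d^6) = A^10 + 54*A^6 + 368*A^2 + 630*A^-2 + 368*A^-6 + 54*A^-10 + A^-14
  A^-4 * (109*d^3 + 11*d^5) = -11*A^6 - 164*A^2 - 437*A^-2 - 437*A^-6 - 164*A^-10 - 11*A^-14
  A^-6 * (44*d^4 + d^6) = A^6 + 50*A^2 + 191*A^-2 + 284*A^-6 + 191*A^-10 + 50*A^-14 + A^-18
  A^-8 * (10*d^5) = -10*A^2 - 50*A^-2 - 100*A^-6 - 100*A^-10 - 50*A^-14 - 10*A^-18
  A^-10 * (d^6) = A^2 + 6*A^-2 + 15*A^-6 + 20*A^-10 + 15*A^-14 + 6*A^-18 + A^-22
Summing the groups: <K> = 2*A^10 - 3*A^6 + 6*A^2 - 7*A^-2 + 7*A^-6 - 7*A^-10 + 5*A^-14 - 3*A^-18 + A^-22
Normalise by the writhe: (-A^3)^(-w) = (-A^3)^(-6) = A^-18, so f(A) = A^-18 * <K> = 2*A^-8 - 3*A^-12 + 6*A^-16 - 7*A^-20 + 7*A^-24 - 7*A^-28 + 5*A^-32 - 3*A^-36 + A^-40.
Substitute A = t^(-1/4), i.e. A^e → t^(-e/4): V(t) = t^10 - 3*t^9 + 5*t^8 - 7*t^7 + 7*t^6 - 7*t^5 + 6*t^4 - 3*t^3 + 2*t^2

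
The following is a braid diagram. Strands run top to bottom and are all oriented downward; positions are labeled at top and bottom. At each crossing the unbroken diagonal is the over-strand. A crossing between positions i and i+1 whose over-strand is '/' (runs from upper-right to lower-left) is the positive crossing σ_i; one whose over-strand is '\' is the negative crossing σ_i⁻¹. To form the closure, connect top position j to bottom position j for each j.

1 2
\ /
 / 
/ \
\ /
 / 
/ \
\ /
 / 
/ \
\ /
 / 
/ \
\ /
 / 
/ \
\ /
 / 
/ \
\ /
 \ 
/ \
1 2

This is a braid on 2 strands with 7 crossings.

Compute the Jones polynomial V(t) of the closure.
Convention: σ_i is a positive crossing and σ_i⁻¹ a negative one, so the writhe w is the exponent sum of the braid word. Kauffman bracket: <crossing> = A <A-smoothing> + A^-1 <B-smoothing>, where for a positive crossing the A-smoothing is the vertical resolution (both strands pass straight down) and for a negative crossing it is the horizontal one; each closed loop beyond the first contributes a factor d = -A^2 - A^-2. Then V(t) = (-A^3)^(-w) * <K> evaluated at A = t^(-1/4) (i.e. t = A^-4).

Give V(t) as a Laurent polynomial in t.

Reading the diagram top to bottom ('/'-over between positions i,i+1 = s_i, '\'-over = s_i^-1): braid word = s1 s1 s1 s1 s1 s1 s1^-1.
The presented braid s1 s1 s1 s1 s1 s1 s1^-1 on 2 strands reduces by inverse Markov moves (closure unchanged at each step):
  Deconjugate: the word is γ·β·γ⁻¹ with γ = s1 (prefix) and γ⁻¹ = s1^-1 (suffix); strip both.
Reduced to β = s1 s1 s1 s1 s1 on 2 strands, 5 crossings.
Compute on β:
Braid: s1 s1 s1 s1 s1 on 2 strands, 5 crossings.
Writhe w = (#positive) - (#negative) = 5 - 0 = 5.
State-sum expansion of <K>. There are 2^5 = 32 states.
For each crossing: s=0 is the vertical smoothing, s=1 horizontal. Crossing k contributes A^(sign_k * (1 - 2*s_k)); loop factor d = -A^2 - A^-2.
  state 00000: A-exp=+5, loops=2, term = A^5 * d^1
  state 00001: A-exp=+3, loops=1, term = A^3 * d^0
  state 00010: A-exp=+3, loops=1, term = A^3 * d^0
  state 00011: A-exp=+1, loops=2, term = A^1 * d^1
  state 00100: A-exp=+3, loops=1, term = A^3 * d^0
  state 00101: A-exp=+1, loops=2, term = A^1 * d^1
  state 00110: A-exp=+1, loops=2, term = A^1 * d^1
  state 00111: A-exp=-1, loops=3, term = A^-1 * d^2
  state 01000: A-exp=+3, loops=1, term = A^3 * d^0
  state 01001: A-exp=+1, loops=2, term = A^1 * d^1
  state 01010: A-exp=+1, loops=2, term = A^1 * d^1
  state 01011: A-exp=-1, loops=3, term = A^-1 * d^2
  state 01100: A-exp=+1, loops=2, term = A^1 * d^1
  state 01101: A-exp=-1, loops=3, term = A^-1 * d^2
  state 01110: A-exp=-1, loops=3, term = A^-1 * d^2
  state 01111: A-exp=-3, loops=4, term = A^-3 * d^3
  state 10000: A-exp=+3, loops=1, term = A^3 * d^0
  state 10001: A-exp=+1, loops=2, term = A^1 * d^1
  state 10010: A-exp=+1, loops=2, term = A^1 * d^1
  state 10011: A-exp=-1, loops=3, term = A^-1 * d^2
  state 10100: A-exp=+1, loops=2, term = A^1 * d^1
  state 10101: A-exp=-1, loops=3, term = A^-1 * d^2
  state 10110: A-exp=-1, loops=3, term = A^-1 * d^2
  state 10111: A-exp=-3, loops=4, term = A^-3 * d^3
  state 11000: A-exp=+1, loops=2, term = A^1 * d^1
  state 11001: A-exp=-1, loops=3, term = A^-1 * d^2
  state 11010: A-exp=-1, loops=3, term = A^-1 * d^2
  state 11011: A-exp=-3, loops=4, term = A^-3 * d^3
  state 11100: A-exp=-1, loops=3, term = A^-1 * d^2
  state 11101: A-exp=-3, loops=4, term = A^-3 * d^3
  state 11110: A-exp=-3, loops=4, term = A^-3 * d^3
  state 11111: A-exp=-5, loops=5, term = A^-5 * d^4
Collect the terms by A-exponent (count of states per loop number):
Powers of d = -A^2 - A^-2: d^2 = A^4 + 2 + A^-4; d^3 = -A^6 - 3*A^2 - 3*A^-2 - A^-6; d^4 = A^8 + 4*A^4 + 6 + 4*A^-4 + A^-8.
  A^5 * (d) = -A^7 - A^3
  A^3 * (5) = 5*A^3
  A^1 * (10*d) = -10*A^3 - 10*A^-1
  A^-1 * (10*d^2) = 10*A^3 + 20*A^-1 + 10*A^-5
  A^-3 * (5*d^3) = -5*A^3 - 15*A^-1 - 15*A^-5 - 5*A^-9
  A^-5 * (d^4) = A^3 + 4*A^-1 + 6*A^-5 + 4*A^-9 + A^-13
Summing the groups: <K> = -A^7 - A^-1 + A^-5 - A^-9 + A^-13
Normalise by the writhe: (-A^3)^(-w) = (-A^3)^(-5) = -A^-15, so f(A) = -A^-15 * <K> = A^-8 + A^-16 - A^-20 + A^-24 - A^-28.
Substitute A = t^(-1/4), i.e. A^e → t^(-e/4): V(t) = -t^7 + t^6 - t^5 + t^4 + t^2

Answer: -t^7 + t^6 - t^5 + t^4 + t^2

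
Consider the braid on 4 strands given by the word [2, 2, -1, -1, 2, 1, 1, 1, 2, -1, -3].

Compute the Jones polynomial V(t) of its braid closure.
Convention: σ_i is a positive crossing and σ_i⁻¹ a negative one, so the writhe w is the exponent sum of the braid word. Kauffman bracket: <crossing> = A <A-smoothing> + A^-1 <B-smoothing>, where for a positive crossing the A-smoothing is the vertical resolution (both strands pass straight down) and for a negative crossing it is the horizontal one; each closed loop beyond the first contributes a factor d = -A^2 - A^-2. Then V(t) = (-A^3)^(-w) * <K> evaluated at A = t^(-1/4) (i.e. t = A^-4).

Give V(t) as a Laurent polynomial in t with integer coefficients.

-t^8 + 2*t^7 - 4*t^6 + 5*t^5 - 5*t^4 + 6*t^3 - 4*t^2 + 3*t - 1

Derivation:
The presented braid s2 s2 s1^-1 s1^-1 s2 s1 s1 s1 s2 s1^-1 s3^-1 on 4 strands reduces by inverse Markov moves (closure unchanged at each step):
  Destabilize: the word has the form β·s3^-1 where s3^-1 occurs only as the final letter (β ∈ B_3); drop it and the last strand → 3 strands.
Reduced to β = s2 s2 s1^-1 s1^-1 s2 s1 s1 s1 s2 s1^-1 on 3 strands, 10 crossings.
Compute on β:
Braid: s2 s2 s1^-1 s1^-1 s2 s1 s1 s1 s2 s1^-1 on 3 strands, 10 crossings.
Writhe w = (#positive) - (#negative) = 7 - 3 = 4.
Enumerate smoothing states for the bracket polynomial. There are 2^10 = 1024 states.
Smooth each crossing (0=||, 1=⌣⌢); contribution A^(Σ sign_k(1-2s_k)) * d^(L-1).
Tabulate the states by total A-exponent and number of loops L (A-exp: L × count):
  A^10: L=4 ×1
  A^8: L=3 ×7, L=5 ×3
  A^6: L=2 ×19, L=4 ×23, L=6 ×3
  A^4: L=1 ×20, L=3 ×75, L=5 ×24, L=7 ×1
  A^2: L=2 ×114, L=4 ×86, L=6 ×10
  A^0: L=1 ×51, L=3 ×155, L=5 ×45, L=7 ×1
  A^-2: L=2 ×102, L=4 ×98, L=6 ×10
  A^-4: L=3 ×89, L=5 ×30, L=7 ×1
  A^-6: L=4 ×41, L=6 ×4
  A^-8: L=5 ×10
  A^-10: L=6 ×1
Each group contributes A^e * Σ count * d^(L-1):
Powers of d = -A^2 - A^-2: d^2 = A^4 + 2 + A^-4; d^3 = -A^6 - 3*A^2 - 3*A^-2 - A^-6; d^4 = A^8 + 4*A^4 + 6 + 4*A^-4 + A^-8; d^5 = -A^10 - 5*A^6 - 10*A^2 - 10*A^-2 - 5*A^-6 - A^-10; d^6 = A^12 + 6*A^8 + 15*A^4 + 20 + 15*A^-4 + 6*A^-8 + A^-12.
  A^10 * (d^3) = -A^16 - 3*A^12 - 3*A^8 - A^4
  A^8 * (7*d^2 + 3*d^4) = 3*A^16 + 19*A^12 + 32*A^8 + 19*A^4 + 3
  A^6 * (19*d + 23*d^3 + 3*d^5) = -3*A^16 - 38*A^12 - 118*A^8 - 118*A^4 - 38 - 3*A^-4
  A^4 * (20 + 75*d^2 + 24*d^4 + d^6) = A^16 + 30*A^12 + 186*A^8 + 334*A^4 + 186 + 30*A^-4 + A^-8
  A^2 * (114*d + 86*d^3 + 10*d^5) = -10*A^12 - 136*A^8 - 472*A^4 - 472 - 136*A^-4 - 10*A^-8
  A^0 * (51 + 155*d^2 + 45*d^4 + d^6) = A^12 + 51*A^8 + 350*A^4 + 651 + 350*A^-4 + 51*A^-8 + A^-12
  A^-2 * (102*d + 98*d^3 + 10*d^5) = -10*A^8 - 148*A^4 - 496 - 496*A^-4 - 148*A^-8 - 10*A^-12
  A^-4 * (89*d^2 + 30*d^4 + d^6) = A^8 + 36*A^4 + 224 + 378*A^-4 + 224*A^-8 + 36*A^-12 + A^-16
  A^-6 * (41*d^3 + 4*d^5) = -4*A^4 - 61 - 163*A^-4 - 163*A^-8 - 61*A^-12 - 4*A^-16
  A^-8 * (10*d^4) = 10 + 40*A^-4 + 60*A^-8 + 40*A^-12 + 10*A^-16
  A^-10 * (d^5) = -1 - 5*A^-4 - 10*A^-8 - 10*A^-12 - 5*A^-16 - A^-20
Summing the groups: <K> = -A^12 + 3*A^8 - 4*A^4 + 6 - 5*A^-4 + 5*A^-8 - 4*A^-12 + 2*A^-16 - A^-20
Normalise by the writhe: (-A^3)^(-w) = (-A^3)^(-4) = A^-12, so f(A) = A^-12 * <K> = -1 + 3*A^-4 - 4*A^-8 + 6*A^-12 - 5*A^-16 + 5*A^-20 - 4*A^-24 + 2*A^-28 - A^-32.
Substitute A = t^(-1/4), i.e. A^e → t^(-e/4): V(t) = -t^8 + 2*t^7 - 4*t^6 + 5*t^5 - 5*t^4 + 6*t^3 - 4*t^2 + 3*t - 1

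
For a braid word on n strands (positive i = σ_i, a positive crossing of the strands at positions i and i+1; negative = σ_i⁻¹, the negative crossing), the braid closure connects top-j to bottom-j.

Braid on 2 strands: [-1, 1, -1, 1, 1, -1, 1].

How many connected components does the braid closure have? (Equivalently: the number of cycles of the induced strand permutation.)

Track the strand permutation on 2 strands, starting from identity.
  step 1: s1^-1 swaps positions 1,2 -> [2 1]
  step 2: s1 swaps positions 1,2 -> [1 2]
  step 3: s1^-1 swaps positions 1,2 -> [2 1]
  step 4: s1 swaps positions 1,2 -> [1 2]
  step 5: s1 swaps positions 1,2 -> [2 1]
  step 6: s1^-1 swaps positions 1,2 -> [1 2]
  step 7: s1 swaps positions 1,2 -> [2 1]
Final permutation (position -> original strand): [2 1]
Closure components = cycle count of this permutation = 1.

Answer: 1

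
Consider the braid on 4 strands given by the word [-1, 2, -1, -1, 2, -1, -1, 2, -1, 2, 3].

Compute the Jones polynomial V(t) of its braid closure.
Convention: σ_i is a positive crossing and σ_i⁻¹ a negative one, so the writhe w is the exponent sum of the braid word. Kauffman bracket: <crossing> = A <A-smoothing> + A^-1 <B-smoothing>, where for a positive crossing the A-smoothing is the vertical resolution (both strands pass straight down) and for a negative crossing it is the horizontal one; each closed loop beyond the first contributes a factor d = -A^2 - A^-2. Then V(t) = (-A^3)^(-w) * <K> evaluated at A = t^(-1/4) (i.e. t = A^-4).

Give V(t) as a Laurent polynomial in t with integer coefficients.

t^3 - 4*t^2 + 8*t - 11 + 15*t^-1 - 16*t^-2 + 15*t^-3 - 12*t^-4 + 8*t^-5 - 4*t^-6 + t^-7

Derivation:
The presented braid s1^-1 s2 s1^-1 s1^-1 s2 s1^-1 s1^-1 s2 s1^-1 s2 s3 on 4 strands reduces by inverse Markov moves (closure unchanged at each step):
  Destabilize: the word has the form β·s3 where s3 occurs only as the final letter (β ∈ B_3); drop it and the last strand → 3 strands.
Reduced to β = s1^-1 s2 s1^-1 s1^-1 s2 s1^-1 s1^-1 s2 s1^-1 s2 on 3 strands, 10 crossings.
Compute on β:
Braid: s1^-1 s2 s1^-1 s1^-1 s2 s1^-1 s1^-1 s2 s1^-1 s2 on 3 strands, 10 crossings.
Writhe w = (#positive) - (#negative) = 4 - 6 = -2.
Enumerate smoothing states for the bracket polynomial. There are 2^10 = 1024 states.
Each crossing splits two ways (0=vertical, 1=horizontal). The state's weight is A^(#A-smoothings - #B-smoothings) * d^(loops - 1).
Tabulate the states by total A-exponent and number of loops L (A-exp: L × count):
  A^10: L=7 ×1
  A^8: L=6 ×10
  A^6: L=5 ×45
  A^4: L=4 ×118, L=6 ×2
  A^2: L=3 ×193, L=5 ×17
  A^0: L=2 ×192, L=4 ×59, L=6 ×1
  A^-2: L=1 ×95, L=3 ×108, L=5 ×7
  A^-4: L=2 ×95, L=4 ×25
  A^-6: L=3 ×43, L=5 ×2
  A^-8: L=4 ×10
  A^-10: L=5 ×1
Each group contributes A^e * Σ count * d^(L-1):
Powers of d = -A^2 - A^-2: d^2 = A^4 + 2 + A^-4; d^3 = -A^6 - 3*A^2 - 3*A^-2 - A^-6; d^4 = A^8 + 4*A^4 + 6 + 4*A^-4 + A^-8; d^5 = -A^10 - 5*A^6 - 10*A^2 - 10*A^-2 - 5*A^-6 - A^-10; d^6 = A^12 + 6*A^8 + 15*A^4 + 20 + 15*A^-4 + 6*A^-8 + A^-12.
  A^10 * (d^6) = A^22 + 6*A^18 + 15*A^14 + 20*A^10 + 15*A^6 + 6*A^2 + A^-2
  A^8 * (10*d^5) = -10*A^18 - 50*A^14 - 100*A^10 - 100*A^6 - 50*A^2 - 10*A^-2
  A^6 * (45*d^4) = 45*A^14 + 180*A^10 + 270*A^6 + 180*A^2 + 45*A^-2
  A^4 * (118*d^3 + 2*d^5) = -2*A^14 - 128*A^10 - 374*A^6 - 374*A^2 - 128*A^-2 - 2*A^-6
  A^2 * (193*d^2 + 17*d^4) = 17*A^10 + 261*A^6 + 488*A^2 + 261*A^-2 + 17*A^-6
  A^0 * (192*d + 59*d^3 + d^5) = -A^10 - 64*A^6 - 379*A^2 - 379*A^-2 - 64*A^-6 - A^-10
  A^-2 * (95 + 108*d^2 + 7*d^4) = 7*A^6 + 136*A^2 + 353*A^-2 + 136*A^-6 + 7*A^-10
  A^-4 * (95*d + 25*d^3) = -25*A^2 - 170*A^-2 - 170*A^-6 - 25*A^-10
  A^-6 * (43*d^2 + 2*d^4) = 2*A^2 + 51*A^-2 + 98*A^-6 + 51*A^-10 + 2*A^-14
  A^-8 * (10*d^3) = -10*A^-2 - 30*A^-6 - 30*A^-10 - 10*A^-14
  A^-10 * (d^4) = A^-2 + 4*A^-6 + 6*A^-10 + 4*A^-14 + A^-18
Summing the groups: <K> = A^22 - 4*A^18 + 8*A^14 - 12*A^10 + 15*A^6 - 16*A^2 + 15*A^-2 - 11*A^-6 + 8*A^-10 - 4*A^-14 + A^-18
Normalise by the writhe: (-A^3)^(-w) = (-A^3)^(2) = A^6, so f(A) = A^6 * <K> = A^28 - 4*A^24 + 8*A^20 - 12*A^16 + 15*A^12 - 16*A^8 + 15*A^4 - 11 + 8*A^-4 - 4*A^-8 + A^-12.
Substitute A = t^(-1/4), i.e. A^e → t^(-e/4): V(t) = t^3 - 4*t^2 + 8*t - 11 + 15*t^-1 - 16*t^-2 + 15*t^-3 - 12*t^-4 + 8*t^-5 - 4*t^-6 + t^-7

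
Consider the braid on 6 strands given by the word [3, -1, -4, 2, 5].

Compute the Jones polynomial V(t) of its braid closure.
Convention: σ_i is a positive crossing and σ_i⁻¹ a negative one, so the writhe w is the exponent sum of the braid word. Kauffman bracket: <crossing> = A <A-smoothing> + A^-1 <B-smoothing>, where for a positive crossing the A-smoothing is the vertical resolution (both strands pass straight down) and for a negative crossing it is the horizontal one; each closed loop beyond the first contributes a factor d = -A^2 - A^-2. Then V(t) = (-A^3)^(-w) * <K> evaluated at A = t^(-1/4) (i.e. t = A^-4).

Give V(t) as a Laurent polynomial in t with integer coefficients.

1

Derivation:
The presented braid s3 s1^-1 s4^-1 s2 s5 on 6 strands reduces by inverse Markov moves (closure unchanged at each step):
  Destabilize: the word has the form β·s5 where s5 occurs only as the final letter (β ∈ B_5); drop it and the last strand → 5 strands.
Reduced to β = s3 s1^-1 s4^-1 s2 on 5 strands, 4 crossings.
Compute on β:
Braid: s3 s1^-1 s4^-1 s2 on 5 strands, 4 crossings.
Writhe w = (#positive) - (#negative) = 2 - 2 = 0.
Enumerate smoothing states for the bracket polynomial. There are 2^4 = 16 states.
For each crossing: s=0 is the vertical smoothing, s=1 horizontal. Crossing k contributes A^(sign_k * (1 - 2*s_k)); loop factor d = -A^2 - A^-2.
  state 0000: A-exp=+0, loops=5, term = A^0 * d^4
  state 0001: A-exp=-2, loops=4, term = A^-2 * d^3
  state 0010: A-exp=+2, loops=4, term = A^2 * d^3
  state 0011: A-exp=+0, loops=3, term = A^0 * d^2
  state 0100: A-exp=+2, loops=4, term = A^2 * d^3
  state 0101: A-exp=+0, loops=3, term = A^0 * d^2
  state 0110: A-exp=+4, loops=3, term = A^4 * d^2
  state 0111: A-exp=+2, loops=2, term = A^2 * d^1
  state 1000: A-exp=-2, loops=4, term = A^-2 * d^3
  state 1001: A-exp=-4, loops=3, term = A^-4 * d^2
  state 1010: A-exp=+0, loops=3, term = A^0 * d^2
  state 1011: A-exp=-2, loops=2, term = A^-2 * d^1
  state 1100: A-exp=+0, loops=3, term = A^0 * d^2
  state 1101: A-exp=-2, loops=2, term = A^-2 * d^1
  state 1110: A-exp=+2, loops=2, term = A^2 * d^1
  state 1111: A-exp=+0, loops=1, term = A^0 * d^0
Collect the terms by A-exponent (count of states per loop number):
Powers of d = -A^2 - A^-2: d^2 = A^4 + 2 + A^-4; d^3 = -A^6 - 3*A^2 - 3*A^-2 - A^-6; d^4 = A^8 + 4*A^4 + 6 + 4*A^-4 + A^-8.
  A^4 * (d^2) = A^8 + 2*A^4 + 1
  A^2 * (2*d + 2*d^3) = -2*A^8 - 8*A^4 - 8 - 2*A^-4
  A^0 * (1 + 4*d^2 + d^4) = A^8 + 8*A^4 + 15 + 8*A^-4 + A^-8
  A^-2 * (2*d + 2*d^3) = -2*A^4 - 8 - 8*A^-4 - 2*A^-8
  A^-4 * (d^2) = 1 + 2*A^-4 + A^-8
Summing the groups: <K> = 1
Normalise by the writhe: (-A^3)^(-w) = (-A^3)^(0) = 1, so f(A) = 1 * <K> = 1.
Substitute A = t^(-1/4), i.e. A^e → t^(-e/4): V(t) = 1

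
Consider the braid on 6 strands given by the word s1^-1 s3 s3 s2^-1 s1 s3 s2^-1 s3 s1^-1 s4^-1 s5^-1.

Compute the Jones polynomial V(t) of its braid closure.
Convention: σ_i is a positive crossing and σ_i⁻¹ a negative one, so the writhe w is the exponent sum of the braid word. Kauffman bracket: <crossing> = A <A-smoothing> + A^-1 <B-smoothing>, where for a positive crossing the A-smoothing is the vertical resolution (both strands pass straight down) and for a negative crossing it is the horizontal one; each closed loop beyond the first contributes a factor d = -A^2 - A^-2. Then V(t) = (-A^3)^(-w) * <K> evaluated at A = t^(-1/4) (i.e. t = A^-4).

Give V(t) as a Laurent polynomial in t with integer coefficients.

t^5 - 2*t^4 + 3*t^3 - 3*t^2 + 3*t - 3 + 2*t^-1 - t^-2 + t^-3

Derivation:
The presented braid s1^-1 s3 s3 s2^-1 s1 s3 s2^-1 s3 s1^-1 s4^-1 s5^-1 on 6 strands reduces by inverse Markov moves (closure unchanged at each step):
  Destabilize: the word has the form β·s5^-1 where s5^-1 occurs only as the final letter (β ∈ B_5); drop it and the last strand → 5 strands.
  Destabilize: the word has the form β·s4^-1 where s4^-1 occurs only as the final letter (β ∈ B_4); drop it and the last strand → 4 strands.
Reduced to β = s1^-1 s3 s3 s2^-1 s1 s3 s2^-1 s3 s1^-1 on 4 strands, 9 crossings.
Compute on β:
Braid: s1^-1 s3 s3 s2^-1 s1 s3 s2^-1 s3 s1^-1 on 4 strands, 9 crossings.
Writhe w = (#positive) - (#negative) = 5 - 4 = 1.
State-sum expansion of <K>. There are 2^9 = 512 states.
For each crossing: s=0 is the vertical smoothing, s=1 horizontal. Crossing k contributes A^(sign_k * (1 - 2*s_k)); loop factor d = -A^2 - A^-2.
Tabulate the states by total A-exponent and number of loops L (A-exp: L × count):
  A^9: L=4 ×1
  A^7: L=3 ×9
  A^5: L=2 ×29, L=4 ×7
  A^3: L=1 ×30, L=3 ×52, L=5 ×2
  A^1: L=2 ×83, L=4 ×43
  A^-1: L=1 ×11, L=3 ×93, L=5 ×22
  A^-3: L=2 ×19, L=4 ×58, L=6 ×7
  A^-5: L=3 ×15, L=5 ×20, L=7 ×1
  A^-7: L=4 ×6, L=6 ×3
  A^-9: L=5 ×1
Each group contributes A^e * Σ count * d^(L-1):
Powers of d = -A^2 - A^-2: d^2 = A^4 + 2 + A^-4; d^3 = -A^6 - 3*A^2 - 3*A^-2 - A^-6; d^4 = A^8 + 4*A^4 + 6 + 4*A^-4 + A^-8; d^5 = -A^10 - 5*A^6 - 10*A^2 - 10*A^-2 - 5*A^-6 - A^-10; d^6 = A^12 + 6*A^8 + 15*A^4 + 20 + 15*A^-4 + 6*A^-8 + A^-12.
  A^9 * (d^3) = -A^15 - 3*A^11 - 3*A^7 - A^3
  A^7 * (9*d^2) = 9*A^11 + 18*A^7 + 9*A^3
  A^5 * (29*d + 7*d^3) = -7*A^11 - 50*A^7 - 50*A^3 - 7*A^-1
  A^3 * (30 + 52*d^2 + 2*d^4) = 2*A^11 + 60*A^7 + 146*A^3 + 60*A^-1 + 2*A^-5
  A^1 * (83*d + 43*d^3) = -43*A^7 - 212*A^3 - 212*A^-1 - 43*A^-5
  A^-1 * (11 + 93*d^2 + 22*d^4) = 22*A^7 + 181*A^3 + 329*A^-1 + 181*A^-5 + 22*A^-9
  A^-3 * (19*d + 58*d^3 + 7*d^5) = -7*A^7 - 93*A^3 - 263*A^-1 - 263*A^-5 - 93*A^-9 - 7*A^-13
  A^-5 * (15*d^2 + 20*d^4 + d^6) = A^7 + 26*A^3 + 110*A^-1 + 170*A^-5 + 110*A^-9 + 26*A^-13 + A^-17
  A^-7 * (6*d^3 + 3*d^5) = -3*A^3 - 21*A^-1 - 48*A^-5 - 48*A^-9 - 21*A^-13 - 3*A^-17
  A^-9 * (d^4) = A^-1 + 4*A^-5 + 6*A^-9 + 4*A^-13 + A^-17
Summing the groups: <K> = -A^15 + A^11 - 2*A^7 + 3*A^3 - 3*A^-1 + 3*A^-5 - 3*A^-9 + 2*A^-13 - A^-17
Normalise by the writhe: (-A^3)^(-w) = (-A^3)^(-1) = -A^-3, so f(A) = -A^-3 * <K> = A^12 - A^8 + 2*A^4 - 3 + 3*A^-4 - 3*A^-8 + 3*A^-12 - 2*A^-16 + A^-20.
Substitute A = t^(-1/4), i.e. A^e → t^(-e/4): V(t) = t^5 - 2*t^4 + 3*t^3 - 3*t^2 + 3*t - 3 + 2*t^-1 - t^-2 + t^-3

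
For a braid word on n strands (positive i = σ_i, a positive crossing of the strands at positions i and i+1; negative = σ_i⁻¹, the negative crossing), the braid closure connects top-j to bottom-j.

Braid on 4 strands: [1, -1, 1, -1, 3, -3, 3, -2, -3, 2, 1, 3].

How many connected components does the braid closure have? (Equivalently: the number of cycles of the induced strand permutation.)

2

Derivation:
Track the strand permutation on 4 strands, starting from identity.
  step 1: s1 swaps positions 1,2 -> [2 1 3 4]
  step 2: s1^-1 swaps positions 1,2 -> [1 2 3 4]
  step 3: s1 swaps positions 1,2 -> [2 1 3 4]
  step 4: s1^-1 swaps positions 1,2 -> [1 2 3 4]
  step 5: s3 swaps positions 3,4 -> [1 2 4 3]
  step 6: s3^-1 swaps positions 3,4 -> [1 2 3 4]
  step 7: s3 swaps positions 3,4 -> [1 2 4 3]
  step 8: s2^-1 swaps positions 2,3 -> [1 4 2 3]
  step 9: s3^-1 swaps positions 3,4 -> [1 4 3 2]
  step 10: s2 swaps positions 2,3 -> [1 3 4 2]
  step 11: s1 swaps positions 1,2 -> [3 1 4 2]
  step 12: s3 swaps positions 3,4 -> [3 1 2 4]
Final permutation (position -> original strand): [3 1 2 4]
Closure components = cycle count of this permutation = 2.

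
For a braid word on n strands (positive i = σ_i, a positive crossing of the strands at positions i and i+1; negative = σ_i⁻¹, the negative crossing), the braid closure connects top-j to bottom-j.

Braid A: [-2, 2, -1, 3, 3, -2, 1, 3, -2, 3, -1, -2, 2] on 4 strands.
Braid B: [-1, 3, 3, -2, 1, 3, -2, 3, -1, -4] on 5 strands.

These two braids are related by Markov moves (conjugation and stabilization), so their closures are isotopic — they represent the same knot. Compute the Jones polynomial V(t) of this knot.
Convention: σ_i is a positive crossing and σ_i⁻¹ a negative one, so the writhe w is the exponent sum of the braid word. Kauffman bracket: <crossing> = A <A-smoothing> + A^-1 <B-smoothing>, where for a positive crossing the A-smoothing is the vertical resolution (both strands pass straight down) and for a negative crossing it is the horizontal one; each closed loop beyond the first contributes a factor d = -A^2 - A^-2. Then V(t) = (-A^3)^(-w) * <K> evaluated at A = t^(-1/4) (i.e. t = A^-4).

t^5 - 2*t^4 + 3*t^3 - 3*t^2 + 3*t - 3 + 2*t^-1 - t^-2 + t^-3

Derivation:
Markov-equivalent braids have isotopic closures, hence identical knot invariants. Strip the Markov moves from each word to reach a common short braid β, then compute V(t) once on β.
Braid A: s2^-1 s2 s1^-1 s3 s3 s2^-1 s1 s3 s2^-1 s3 s1^-1 s2^-1 s2 on 4 strands reduces by inverse Markov moves (closure unchanged at each step):
  Deconjugate: the word is γ·β·γ⁻¹ with γ = s2^-1 s2 (prefix) and γ⁻¹ = s2^-1 s2 (suffix); strip both.
Reduced to β = s1^-1 s3 s3 s2^-1 s1 s3 s2^-1 s3 s1^-1 on 4 strands, 9 crossings.
Braid B: s1^-1 s3 s3 s2^-1 s1 s3 s2^-1 s3 s1^-1 s4^-1 on 5 strands reduces by inverse Markov moves (closure unchanged at each step):
  Destabilize: the word has the form β·s4^-1 where s4^-1 occurs only as the final letter (β ∈ B_4); drop it and the last strand → 4 strands.
Reduced to β = s1^-1 s3 s3 s2^-1 s1 s3 s2^-1 s3 s1^-1 on 4 strands, 9 crossings.
Both give the same β = s1^-1 s3 s3 s2^-1 s1 s3 s2^-1 s3 s1^-1 on 4 strands, so one state sum suffices:
Braid: s1^-1 s3 s3 s2^-1 s1 s3 s2^-1 s3 s1^-1 on 4 strands, 9 crossings.
Writhe w = (#positive) - (#negative) = 5 - 4 = 1.
Computing the Kauffman bracket via state sum. There are 2^9 = 512 states.
Each crossing splits two ways (0=vertical, 1=horizontal). The state's weight is A^(#A-smoothings - #B-smoothings) * d^(loops - 1).
Tabulate the states by total A-exponent and number of loops L (A-exp: L × count):
  A^9: L=4 ×1
  A^7: L=3 ×9
  A^5: L=2 ×29, L=4 ×7
  A^3: L=1 ×30, L=3 ×52, L=5 ×2
  A^1: L=2 ×83, L=4 ×43
  A^-1: L=1 ×11, L=3 ×93, L=5 ×22
  A^-3: L=2 ×19, L=4 ×58, L=6 ×7
  A^-5: L=3 ×15, L=5 ×20, L=7 ×1
  A^-7: L=4 ×6, L=6 ×3
  A^-9: L=5 ×1
Each group contributes A^e * Σ count * d^(L-1):
Powers of d = -A^2 - A^-2: d^2 = A^4 + 2 + A^-4; d^3 = -A^6 - 3*A^2 - 3*A^-2 - A^-6; d^4 = A^8 + 4*A^4 + 6 + 4*A^-4 + A^-8; d^5 = -A^10 - 5*A^6 - 10*A^2 - 10*A^-2 - 5*A^-6 - A^-10; d^6 = A^12 + 6*A^8 + 15*A^4 + 20 + 15*A^-4 + 6*A^-8 + A^-12.
  A^9 * (d^3) = -A^15 - 3*A^11 - 3*A^7 - A^3
  A^7 * (9*d^2) = 9*A^11 + 18*A^7 + 9*A^3
  A^5 * (29*d + 7*d^3) = -7*A^11 - 50*A^7 - 50*A^3 - 7*A^-1
  A^3 * (30 + 52*d^2 + 2*d^4) = 2*A^11 + 60*A^7 + 146*A^3 + 60*A^-1 + 2*A^-5
  A^1 * (83*d + 43*d^3) = -43*A^7 - 212*A^3 - 212*A^-1 - 43*A^-5
  A^-1 * (11 + 93*d^2 + 22*d^4) = 22*A^7 + 181*A^3 + 329*A^-1 + 181*A^-5 + 22*A^-9
  A^-3 * (19*d + 58*d^3 + 7*d^5) = -7*A^7 - 93*A^3 - 263*A^-1 - 263*A^-5 - 93*A^-9 - 7*A^-13
  A^-5 * (15*d^2 + 20*d^4 + d^6) = A^7 + 26*A^3 + 110*A^-1 + 170*A^-5 + 110*A^-9 + 26*A^-13 + A^-17
  A^-7 * (6*d^3 + 3*d^5) = -3*A^3 - 21*A^-1 - 48*A^-5 - 48*A^-9 - 21*A^-13 - 3*A^-17
  A^-9 * (d^4) = A^-1 + 4*A^-5 + 6*A^-9 + 4*A^-13 + A^-17
Summing the groups: <K> = -A^15 + A^11 - 2*A^7 + 3*A^3 - 3*A^-1 + 3*A^-5 - 3*A^-9 + 2*A^-13 - A^-17
Normalise by the writhe: (-A^3)^(-w) = (-A^3)^(-1) = -A^-3, so f(A) = -A^-3 * <K> = A^12 - A^8 + 2*A^4 - 3 + 3*A^-4 - 3*A^-8 + 3*A^-12 - 2*A^-16 + A^-20.
Substitute A = t^(-1/4), i.e. A^e → t^(-e/4): V(t) = t^5 - 2*t^4 + 3*t^3 - 3*t^2 + 3*t - 3 + 2*t^-1 - t^-2 + t^-3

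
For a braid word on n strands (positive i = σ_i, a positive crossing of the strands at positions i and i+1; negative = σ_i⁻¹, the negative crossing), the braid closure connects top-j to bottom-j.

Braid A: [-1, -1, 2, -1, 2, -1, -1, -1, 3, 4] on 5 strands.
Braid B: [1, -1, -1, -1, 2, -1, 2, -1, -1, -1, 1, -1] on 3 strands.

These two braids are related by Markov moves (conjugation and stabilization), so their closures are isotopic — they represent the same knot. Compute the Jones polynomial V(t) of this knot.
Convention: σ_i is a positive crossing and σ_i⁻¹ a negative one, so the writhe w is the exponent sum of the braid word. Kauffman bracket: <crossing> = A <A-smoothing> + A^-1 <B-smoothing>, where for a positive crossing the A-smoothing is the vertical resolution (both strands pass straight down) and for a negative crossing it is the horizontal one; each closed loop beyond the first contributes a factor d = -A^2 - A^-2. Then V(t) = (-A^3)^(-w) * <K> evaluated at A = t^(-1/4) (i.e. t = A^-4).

1 - t^-1 + 2*t^-2 - 2*t^-3 + 3*t^-4 - 3*t^-5 + 2*t^-6 - 2*t^-7 + t^-8

Derivation:
Markov-equivalent braids have isotopic closures, hence identical knot invariants. Strip the Markov moves from each word to reach a common short braid β, then compute V(t) once on β.
Braid A: s1^-1 s1^-1 s2 s1^-1 s2 s1^-1 s1^-1 s1^-1 s3 s4 on 5 strands reduces by inverse Markov moves (closure unchanged at each step):
  Destabilize: the word has the form β·s4 where s4 occurs only as the final letter (β ∈ B_4); drop it and the last strand → 4 strands.
  Destabilize: the word has the form β·s3 where s3 occurs only as the final letter (β ∈ B_3); drop it and the last strand → 3 strands.
Reduced to β = s1^-1 s1^-1 s2 s1^-1 s2 s1^-1 s1^-1 s1^-1 on 3 strands, 8 crossings.
Braid B: s1 s1^-1 s1^-1 s1^-1 s2 s1^-1 s2 s1^-1 s1^-1 s1^-1 s1 s1^-1 on 3 strands reduces by inverse Markov moves (closure unchanged at each step):
  Deconjugate: the word is γ·β·γ⁻¹ with γ = s1 s1^-1 (prefix) and γ⁻¹ = s1 s1^-1 (suffix); strip both.
Reduced to β = s1^-1 s1^-1 s2 s1^-1 s2 s1^-1 s1^-1 s1^-1 on 3 strands, 8 crossings.
Both give the same β = s1^-1 s1^-1 s2 s1^-1 s2 s1^-1 s1^-1 s1^-1 on 3 strands, so one state sum suffices:
Braid: s1^-1 s1^-1 s2 s1^-1 s2 s1^-1 s1^-1 s1^-1 on 3 strands, 8 crossings.
Writhe w = (#positive) - (#negative) = 2 - 6 = -4.
Computing the Kauffman bracket via state sum. There are 2^8 = 256 states.
Each crossing splits two ways (0=vertical, 1=horizontal). The state's weight is A^(#A-smoothings - #B-smoothings) * d^(loops - 1).
Tabulate the states by total A-exponent and number of loops L (A-exp: L × count):
  A^8: L=7 ×1
  A^6: L=6 ×8
  A^4: L=5 ×28
  A^2: L=4 ×55, L=6 ×1
  A^0: L=3 ×65, L=5 ×5
  A^-2: L=2 ×46, L=4 ×10
  A^-4: L=1 ×17, L=3 ×11
  A^-6: L=2 ×8
  A^-8: L=3 ×1
Each group contributes A^e * Σ count * d^(L-1):
Powers of d = -A^2 - A^-2: d^2 = A^4 + 2 + A^-4; d^3 = -A^6 - 3*A^2 - 3*A^-2 - A^-6; d^4 = A^8 + 4*A^4 + 6 + 4*A^-4 + A^-8; d^5 = -A^10 - 5*A^6 - 10*A^2 - 10*A^-2 - 5*A^-6 - A^-10; d^6 = A^12 + 6*A^8 + 15*A^4 + 20 + 15*A^-4 + 6*A^-8 + A^-12.
  A^8 * (d^6) = A^20 + 6*A^16 + 15*A^12 + 20*A^8 + 15*A^4 + 6 + A^-4
  A^6 * (8*d^5) = -8*A^16 - 40*A^12 - 80*A^8 - 80*A^4 - 40 - 8*A^-4
  A^4 * (28*d^4) = 28*A^12 + 112*A^8 + 168*A^4 + 112 + 28*A^-4
  A^2 * (55*d^3 + d^5) = -A^12 - 60*A^8 - 175*A^4 - 175 - 60*A^-4 - A^-8
  A^0 * (65*d^2 + 5*d^4) = 5*A^8 + 85*A^4 + 160 + 85*A^-4 + 5*A^-8
  A^-2 * (46*d + 10*d^3) = -10*A^4 - 76 - 76*A^-4 - 10*A^-8
  A^-4 * (17 + 11*d^2) = 11 + 39*A^-4 + 11*A^-8
  A^-6 * (8*d) = -8*A^-4 - 8*A^-8
  A^-8 * (d^2) = A^-4 + 2*A^-8 + A^-12
Summing the groups: <K> = A^20 - 2*A^16 + 2*A^12 - 3*A^8 + 3*A^4 - 2 + 2*A^-4 - A^-8 + A^-12
Normalise by the writhe: (-A^3)^(-w) = (-A^3)^(4) = A^12, so f(A) = A^12 * <K> = A^32 - 2*A^28 + 2*A^24 - 3*A^20 + 3*A^16 - 2*A^12 + 2*A^8 - A^4 + 1.
Substitute A = t^(-1/4), i.e. A^e → t^(-e/4): V(t) = 1 - t^-1 + 2*t^-2 - 2*t^-3 + 3*t^-4 - 3*t^-5 + 2*t^-6 - 2*t^-7 + t^-8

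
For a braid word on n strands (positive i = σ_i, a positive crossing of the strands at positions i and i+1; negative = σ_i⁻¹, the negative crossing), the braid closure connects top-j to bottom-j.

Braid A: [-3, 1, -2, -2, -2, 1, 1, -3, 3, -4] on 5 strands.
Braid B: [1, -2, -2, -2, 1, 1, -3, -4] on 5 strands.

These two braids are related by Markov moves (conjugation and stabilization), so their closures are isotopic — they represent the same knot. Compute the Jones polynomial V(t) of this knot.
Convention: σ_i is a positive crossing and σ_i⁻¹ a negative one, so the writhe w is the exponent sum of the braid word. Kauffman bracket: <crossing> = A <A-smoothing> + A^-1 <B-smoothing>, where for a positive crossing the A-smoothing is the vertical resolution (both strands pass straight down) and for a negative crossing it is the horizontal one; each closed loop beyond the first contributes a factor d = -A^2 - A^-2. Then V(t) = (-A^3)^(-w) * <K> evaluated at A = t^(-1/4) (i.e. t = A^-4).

-t^3 + t^2 - t + 3 - t^-1 + t^-2 - t^-3

Derivation:
Markov-equivalent braids have isotopic closures, hence identical knot invariants. Strip the Markov moves from each word to reach a common short braid β, then compute V(t) once on β.
Braid A: s3^-1 s1 s2^-1 s2^-1 s2^-1 s1 s1 s3^-1 s3 s4^-1 on 5 strands reduces by inverse Markov moves (closure unchanged at each step):
  Destabilize: the word has the form β·s4^-1 where s4^-1 occurs only as the final letter (β ∈ B_4); drop it and the last strand → 4 strands.
  Deconjugate: the word is γ·β·γ⁻¹ with γ = s3^-1 (prefix) and γ⁻¹ = s3 (suffix); strip both.
  Destabilize: the word has the form β·s3^-1 where s3^-1 occurs only as the final letter (β ∈ B_3); drop it and the last strand → 3 strands.
Reduced to β = s1 s2^-1 s2^-1 s2^-1 s1 s1 on 3 strands, 6 crossings.
Braid B: s1 s2^-1 s2^-1 s2^-1 s1 s1 s3^-1 s4^-1 on 5 strands reduces by inverse Markov moves (closure unchanged at each step):
  Destabilize: the word has the form β·s4^-1 where s4^-1 occurs only as the final letter (β ∈ B_4); drop it and the last strand → 4 strands.
  Destabilize: the word has the form β·s3^-1 where s3^-1 occurs only as the final letter (β ∈ B_3); drop it and the last strand → 3 strands.
Reduced to β = s1 s2^-1 s2^-1 s2^-1 s1 s1 on 3 strands, 6 crossings.
Both give the same β = s1 s2^-1 s2^-1 s2^-1 s1 s1 on 3 strands, so one state sum suffices:
Braid: s1 s2^-1 s2^-1 s2^-1 s1 s1 on 3 strands, 6 crossings.
Writhe w = (#positive) - (#negative) = 3 - 3 = 0.
Computing the Kauffman bracket via state sum. There are 2^6 = 64 states.
Each crossing splits two ways (0=vertical, 1=horizontal). The state's weight is A^(#A-smoothings - #B-smoothings) * d^(loops - 1).
Tabulate the states by total A-exponent and number of loops L (A-exp: L × count):
  A^6: L=4 ×1
  A^4: L=3 ×6
  A^2: L=2 ×12, L=4 ×3
  A^0: L=1 ×9, L=3 ×10, L=5 ×1
  A^-2: L=2 ×12, L=4 ×3
  A^-4: L=3 ×6
  A^-6: L=4 ×1
Each group contributes A^e * Σ count * d^(L-1):
Powers of d = -A^2 - A^-2: d^2 = A^4 + 2 + A^-4; d^3 = -A^6 - 3*A^2 - 3*A^-2 - A^-6; d^4 = A^8 + 4*A^4 + 6 + 4*A^-4 + A^-8.
  A^6 * (d^3) = -A^12 - 3*A^8 - 3*A^4 - 1
  A^4 * (6*d^2) = 6*A^8 + 12*A^4 + 6
  A^2 * (12*d + 3*d^3) = -3*A^8 - 21*A^4 - 21 - 3*A^-4
  A^0 * (9 + 10*d^2 + d^4) = A^8 + 14*A^4 + 35 + 14*A^-4 + A^-8
  A^-2 * (12*d + 3*d^3) = -3*A^4 - 21 - 21*A^-4 - 3*A^-8
  A^-4 * (6*d^2) = 6 + 12*A^-4 + 6*A^-8
  A^-6 * (d^3) = -1 - 3*A^-4 - 3*A^-8 - A^-12
Summing the groups: <K> = -A^12 + A^8 - A^4 + 3 - A^-4 + A^-8 - A^-12
Normalise by the writhe: (-A^3)^(-w) = (-A^3)^(0) = 1, so f(A) = 1 * <K> = -A^12 + A^8 - A^4 + 3 - A^-4 + A^-8 - A^-12.
Substitute A = t^(-1/4), i.e. A^e → t^(-e/4): V(t) = -t^3 + t^2 - t + 3 - t^-1 + t^-2 - t^-3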